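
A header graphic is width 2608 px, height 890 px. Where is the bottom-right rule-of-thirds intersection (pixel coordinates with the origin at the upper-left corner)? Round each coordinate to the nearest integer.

The bottom-right point sits two-thirds of the way across and two-thirds of the way down.
x = 2 × 2608/3 ≈ 1739; y = 2 × 890/3 ≈ 593.

x = 1739 px, y = 593 px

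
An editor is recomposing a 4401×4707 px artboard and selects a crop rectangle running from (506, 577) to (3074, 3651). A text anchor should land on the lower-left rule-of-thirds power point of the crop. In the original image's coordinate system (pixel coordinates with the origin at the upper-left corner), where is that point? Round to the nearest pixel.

Crop width = 3074 − 506 = 2568 px; one third is 856.00 px.
Crop height = 3651 − 577 = 3074 px; one third is 1024.67 px.
The lower-left point is one-third across and two-thirds down within the crop:
x = 506 + 1 × 856.00 ≈ 1362; y = 577 + 2 × 1024.67 ≈ 2626.

(1362, 2626)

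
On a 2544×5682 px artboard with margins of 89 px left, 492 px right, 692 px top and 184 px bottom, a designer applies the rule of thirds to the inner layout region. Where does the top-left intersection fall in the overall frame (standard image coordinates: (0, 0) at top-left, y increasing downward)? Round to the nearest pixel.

Content width = 2544 − 89 − 492 = 1963 px; content height = 5682 − 692 − 184 = 4806 px.
Top-left is one-third across and one-third down within the inner layout region.
x = 89 + 1 × 1963/3 = 89 + 654.33 ≈ 743
y = 692 + 1 × 4806/3 = 692 + 1602.00 ≈ 2294

(743, 2294)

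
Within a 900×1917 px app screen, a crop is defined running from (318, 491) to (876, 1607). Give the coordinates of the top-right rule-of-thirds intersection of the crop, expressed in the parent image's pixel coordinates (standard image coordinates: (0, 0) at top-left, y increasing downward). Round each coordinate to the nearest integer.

Crop width = 876 − 318 = 558 px; one third is 186.00 px.
Crop height = 1607 − 491 = 1116 px; one third is 372.00 px.
The top-right point is two-thirds across and one-third down within the crop:
x = 318 + 2 × 186.00 ≈ 690; y = 491 + 1 × 372.00 ≈ 863.

(690, 863)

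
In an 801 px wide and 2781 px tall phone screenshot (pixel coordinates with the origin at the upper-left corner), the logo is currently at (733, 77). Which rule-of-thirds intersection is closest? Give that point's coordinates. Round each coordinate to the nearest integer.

Third lines: x ∈ {267, 534}, y ∈ {927, 1854}.
733 is closer to x = 534; 77 is closer to y = 927.
So the nearest intersection is the upper-right power point.

(534, 927)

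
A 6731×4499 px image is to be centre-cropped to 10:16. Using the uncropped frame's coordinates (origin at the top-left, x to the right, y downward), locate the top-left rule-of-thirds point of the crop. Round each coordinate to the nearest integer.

(2897, 1500)

6731/4499 > 10/16, so the 10:16 crop keeps the full height 4499 and trims width to 4499 × 10/16 = 2811.88 px.
Left offset = (6731 − 2811.88)/2 = 1959.56 px; top offset = 0.
Top-left is one-third across and one-third down within the crop:
x = 1959.56 + 1 × 2811.88/3 ≈ 2897; y = 0.00 + 1 × 4499.00/3 ≈ 1500.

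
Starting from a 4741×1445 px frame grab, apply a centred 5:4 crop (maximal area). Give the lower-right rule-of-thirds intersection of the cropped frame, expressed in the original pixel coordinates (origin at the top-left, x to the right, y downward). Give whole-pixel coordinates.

4741/1445 > 5/4, so the 5:4 crop keeps the full height 1445 and trims width to 1445 × 5/4 = 1806.25 px.
Left offset = (4741 − 1806.25)/2 = 1467.38 px; top offset = 0.
Lower-right is two-thirds across and two-thirds down within the crop:
x = 1467.38 + 2 × 1806.25/3 ≈ 2672; y = 0.00 + 2 × 1445.00/3 ≈ 963.

(2672, 963)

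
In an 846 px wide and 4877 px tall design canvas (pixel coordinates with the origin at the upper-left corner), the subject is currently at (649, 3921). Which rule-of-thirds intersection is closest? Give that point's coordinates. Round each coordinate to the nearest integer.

x = 564 px, y = 3251 px

Third lines: x ∈ {282, 564}, y ∈ {1626, 3251}.
649 is closer to x = 564; 3921 is closer to y = 3251.
So the nearest intersection is the lower-right power point.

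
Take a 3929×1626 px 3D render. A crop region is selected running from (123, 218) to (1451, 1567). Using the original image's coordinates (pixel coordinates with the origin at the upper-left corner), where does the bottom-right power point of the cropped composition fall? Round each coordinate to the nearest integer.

Crop width = 1451 − 123 = 1328 px; one third is 442.67 px.
Crop height = 1567 − 218 = 1349 px; one third is 449.67 px.
The bottom-right point is two-thirds across and two-thirds down within the crop:
x = 123 + 2 × 442.67 ≈ 1008; y = 218 + 2 × 449.67 ≈ 1117.

(1008, 1117)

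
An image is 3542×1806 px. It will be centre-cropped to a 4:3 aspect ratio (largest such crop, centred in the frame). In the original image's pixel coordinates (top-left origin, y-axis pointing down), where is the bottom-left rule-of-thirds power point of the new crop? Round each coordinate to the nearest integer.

3542/1806 > 4/3, so the 4:3 crop keeps the full height 1806 and trims width to 1806 × 4/3 = 2408.00 px.
Left offset = (3542 − 2408.00)/2 = 567.00 px; top offset = 0.
Bottom-left is one-third across and two-thirds down within the crop:
x = 567.00 + 1 × 2408.00/3 ≈ 1370; y = 0.00 + 2 × 1806.00/3 ≈ 1204.

x = 1370 px, y = 1204 px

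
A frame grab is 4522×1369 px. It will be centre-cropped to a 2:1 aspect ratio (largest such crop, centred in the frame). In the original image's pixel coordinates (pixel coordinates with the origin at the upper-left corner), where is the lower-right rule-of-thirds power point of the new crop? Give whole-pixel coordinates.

4522/1369 > 2/1, so the 2:1 crop keeps the full height 1369 and trims width to 1369 × 2/1 = 2738.00 px.
Left offset = (4522 − 2738.00)/2 = 892.00 px; top offset = 0.
Lower-right is two-thirds across and two-thirds down within the crop:
x = 892.00 + 2 × 2738.00/3 ≈ 2717; y = 0.00 + 2 × 1369.00/3 ≈ 913.

x = 2717 px, y = 913 px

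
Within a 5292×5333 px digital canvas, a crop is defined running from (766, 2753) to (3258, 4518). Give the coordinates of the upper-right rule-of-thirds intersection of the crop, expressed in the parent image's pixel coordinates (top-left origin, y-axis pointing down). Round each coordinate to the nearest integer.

Crop width = 3258 − 766 = 2492 px; one third is 830.67 px.
Crop height = 4518 − 2753 = 1765 px; one third is 588.33 px.
The upper-right point is two-thirds across and one-third down within the crop:
x = 766 + 2 × 830.67 ≈ 2427; y = 2753 + 1 × 588.33 ≈ 3341.

(2427, 3341)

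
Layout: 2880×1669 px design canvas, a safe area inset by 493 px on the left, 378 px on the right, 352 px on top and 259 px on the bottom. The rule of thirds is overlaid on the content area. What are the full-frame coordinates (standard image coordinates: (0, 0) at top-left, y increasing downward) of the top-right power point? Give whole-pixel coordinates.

Content width = 2880 − 493 − 378 = 2009 px; content height = 1669 − 352 − 259 = 1058 px.
Top-right is two-thirds across and one-third down within the content area.
x = 493 + 2 × 2009/3 = 493 + 1339.33 ≈ 1832
y = 352 + 1 × 1058/3 = 352 + 352.67 ≈ 705

(1832, 705)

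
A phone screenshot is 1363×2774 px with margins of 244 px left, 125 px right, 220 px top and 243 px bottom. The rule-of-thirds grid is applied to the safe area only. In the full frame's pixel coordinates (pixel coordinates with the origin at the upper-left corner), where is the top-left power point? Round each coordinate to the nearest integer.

(575, 990)

Content width = 1363 − 244 − 125 = 994 px; content height = 2774 − 220 − 243 = 2311 px.
Top-left is one-third across and one-third down within the safe area.
x = 244 + 1 × 994/3 = 244 + 331.33 ≈ 575
y = 220 + 1 × 2311/3 = 220 + 770.33 ≈ 990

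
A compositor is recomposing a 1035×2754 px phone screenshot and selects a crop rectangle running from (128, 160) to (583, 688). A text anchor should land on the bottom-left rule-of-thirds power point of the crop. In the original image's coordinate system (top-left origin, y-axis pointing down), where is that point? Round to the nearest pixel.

x = 280 px, y = 512 px

Crop width = 583 − 128 = 455 px; one third is 151.67 px.
Crop height = 688 − 160 = 528 px; one third is 176.00 px.
The bottom-left point is one-third across and two-thirds down within the crop:
x = 128 + 1 × 151.67 ≈ 280; y = 160 + 2 × 176.00 ≈ 512.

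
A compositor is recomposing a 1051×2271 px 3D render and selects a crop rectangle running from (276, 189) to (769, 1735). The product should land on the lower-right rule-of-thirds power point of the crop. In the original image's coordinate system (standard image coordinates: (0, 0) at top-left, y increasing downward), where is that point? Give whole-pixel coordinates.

x = 605 px, y = 1220 px

Crop width = 769 − 276 = 493 px; one third is 164.33 px.
Crop height = 1735 − 189 = 1546 px; one third is 515.33 px.
The lower-right point is two-thirds across and two-thirds down within the crop:
x = 276 + 2 × 164.33 ≈ 605; y = 189 + 2 × 515.33 ≈ 1220.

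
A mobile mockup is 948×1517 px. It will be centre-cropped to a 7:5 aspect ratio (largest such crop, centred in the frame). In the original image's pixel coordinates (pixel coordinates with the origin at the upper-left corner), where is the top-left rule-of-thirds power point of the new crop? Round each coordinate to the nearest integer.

(316, 646)

948/1517 < 7/5, so the 7:5 crop keeps the full width 948 and trims height to 948 × 5/7 = 677.14 px.
Top offset = (1517 − 677.14)/2 = 419.93 px; left offset = 0.
Top-left is one-third across and one-third down within the crop:
x = 0.00 + 1 × 948.00/3 ≈ 316; y = 419.93 + 1 × 677.14/3 ≈ 646.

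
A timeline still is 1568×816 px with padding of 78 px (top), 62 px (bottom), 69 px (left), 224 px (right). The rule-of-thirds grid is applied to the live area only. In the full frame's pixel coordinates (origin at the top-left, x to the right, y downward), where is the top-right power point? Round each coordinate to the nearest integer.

(919, 303)

Content width = 1568 − 69 − 224 = 1275 px; content height = 816 − 78 − 62 = 676 px.
Top-right is two-thirds across and one-third down within the live area.
x = 69 + 2 × 1275/3 = 69 + 850.00 ≈ 919
y = 78 + 1 × 676/3 = 78 + 225.33 ≈ 303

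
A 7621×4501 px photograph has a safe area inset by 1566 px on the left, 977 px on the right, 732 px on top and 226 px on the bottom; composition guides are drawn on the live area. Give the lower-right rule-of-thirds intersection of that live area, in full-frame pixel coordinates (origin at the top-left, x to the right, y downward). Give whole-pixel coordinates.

Content width = 7621 − 1566 − 977 = 5078 px; content height = 4501 − 732 − 226 = 3543 px.
Lower-right is two-thirds across and two-thirds down within the live area.
x = 1566 + 2 × 5078/3 = 1566 + 3385.33 ≈ 4951
y = 732 + 2 × 3543/3 = 732 + 2362.00 ≈ 3094

(4951, 3094)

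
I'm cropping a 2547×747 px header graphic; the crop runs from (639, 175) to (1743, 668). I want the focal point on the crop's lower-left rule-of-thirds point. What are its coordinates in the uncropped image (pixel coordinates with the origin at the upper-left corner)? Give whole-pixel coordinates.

x = 1007 px, y = 504 px

Crop width = 1743 − 639 = 1104 px; one third is 368.00 px.
Crop height = 668 − 175 = 493 px; one third is 164.33 px.
The lower-left point is one-third across and two-thirds down within the crop:
x = 639 + 1 × 368.00 ≈ 1007; y = 175 + 2 × 164.33 ≈ 504.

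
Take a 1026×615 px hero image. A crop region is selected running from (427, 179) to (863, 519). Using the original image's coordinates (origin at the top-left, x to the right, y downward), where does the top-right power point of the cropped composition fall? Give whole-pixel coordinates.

Crop width = 863 − 427 = 436 px; one third is 145.33 px.
Crop height = 519 − 179 = 340 px; one third is 113.33 px.
The top-right point is two-thirds across and one-third down within the crop:
x = 427 + 2 × 145.33 ≈ 718; y = 179 + 1 × 113.33 ≈ 292.

x = 718 px, y = 292 px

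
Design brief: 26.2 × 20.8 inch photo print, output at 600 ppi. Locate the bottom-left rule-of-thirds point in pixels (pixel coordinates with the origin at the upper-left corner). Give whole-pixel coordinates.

x = 5240 px, y = 8320 px

In pixels the canvas is 26.2 × 600 = 15720 wide and 20.8 × 600 = 12480 tall.
The bottom-left point is one-third across and two-thirds down:
x = 1 × 15720/3 ≈ 5240; y = 2 × 12480/3 ≈ 8320.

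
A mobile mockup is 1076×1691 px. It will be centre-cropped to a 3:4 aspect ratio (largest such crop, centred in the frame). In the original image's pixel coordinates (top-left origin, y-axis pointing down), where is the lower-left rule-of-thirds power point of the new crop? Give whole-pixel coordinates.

(359, 1085)

1076/1691 < 3/4, so the 3:4 crop keeps the full width 1076 and trims height to 1076 × 4/3 = 1434.67 px.
Top offset = (1691 − 1434.67)/2 = 128.17 px; left offset = 0.
Lower-left is one-third across and two-thirds down within the crop:
x = 0.00 + 1 × 1076.00/3 ≈ 359; y = 128.17 + 2 × 1434.67/3 ≈ 1085.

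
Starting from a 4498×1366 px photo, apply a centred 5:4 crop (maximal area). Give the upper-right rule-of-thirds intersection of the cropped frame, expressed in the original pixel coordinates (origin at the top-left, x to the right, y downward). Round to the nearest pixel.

4498/1366 > 5/4, so the 5:4 crop keeps the full height 1366 and trims width to 1366 × 5/4 = 1707.50 px.
Left offset = (4498 − 1707.50)/2 = 1395.25 px; top offset = 0.
Upper-right is two-thirds across and one-third down within the crop:
x = 1395.25 + 2 × 1707.50/3 ≈ 2534; y = 0.00 + 1 × 1366.00/3 ≈ 455.

(2534, 455)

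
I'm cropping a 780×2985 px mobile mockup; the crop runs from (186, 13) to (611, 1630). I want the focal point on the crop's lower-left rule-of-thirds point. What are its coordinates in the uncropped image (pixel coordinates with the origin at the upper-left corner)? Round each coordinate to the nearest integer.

(328, 1091)

Crop width = 611 − 186 = 425 px; one third is 141.67 px.
Crop height = 1630 − 13 = 1617 px; one third is 539.00 px.
The lower-left point is one-third across and two-thirds down within the crop:
x = 186 + 1 × 141.67 ≈ 328; y = 13 + 2 × 539.00 ≈ 1091.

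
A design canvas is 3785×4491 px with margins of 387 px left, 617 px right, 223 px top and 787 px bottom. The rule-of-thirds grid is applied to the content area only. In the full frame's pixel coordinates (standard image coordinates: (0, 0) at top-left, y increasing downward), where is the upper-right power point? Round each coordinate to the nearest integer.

(2241, 1383)

Content width = 3785 − 387 − 617 = 2781 px; content height = 4491 − 223 − 787 = 3481 px.
Upper-right is two-thirds across and one-third down within the content area.
x = 387 + 2 × 2781/3 = 387 + 1854.00 ≈ 2241
y = 223 + 1 × 3481/3 = 223 + 1160.33 ≈ 1383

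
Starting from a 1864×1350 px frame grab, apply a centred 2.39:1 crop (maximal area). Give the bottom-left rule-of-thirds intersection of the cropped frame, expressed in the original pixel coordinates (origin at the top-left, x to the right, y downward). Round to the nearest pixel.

x = 621 px, y = 805 px

1864/1350 < 2.39/1, so the 2.39:1 crop keeps the full width 1864 and trims height to 1864 × 1/2.39 = 779.92 px.
Top offset = (1350 − 779.92)/2 = 285.04 px; left offset = 0.
Bottom-left is one-third across and two-thirds down within the crop:
x = 0.00 + 1 × 1864.00/3 ≈ 621; y = 285.04 + 2 × 779.92/3 ≈ 805.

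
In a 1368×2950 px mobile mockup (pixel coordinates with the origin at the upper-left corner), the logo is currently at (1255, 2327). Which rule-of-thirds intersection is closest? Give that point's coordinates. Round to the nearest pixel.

Third lines: x ∈ {456, 912}, y ∈ {983, 1967}.
1255 is closer to x = 912; 2327 is closer to y = 1967.
So the nearest intersection is the lower-right power point.

x = 912 px, y = 1967 px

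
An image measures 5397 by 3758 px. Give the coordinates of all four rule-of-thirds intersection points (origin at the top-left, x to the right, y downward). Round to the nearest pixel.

One third of 5397 is 1799; one third of 3758 is 1252.67.
Vertical third lines at x = 1799 and x = 3598; horizontal third lines at y = 1253 and y = 2505.

(1799, 1253), (3598, 1253), (1799, 2505), (3598, 2505)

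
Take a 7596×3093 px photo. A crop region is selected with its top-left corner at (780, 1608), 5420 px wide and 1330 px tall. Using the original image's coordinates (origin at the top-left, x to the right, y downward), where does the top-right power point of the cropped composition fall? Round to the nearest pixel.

x = 4393 px, y = 2051 px

One third of the crop width 5420 is 1806.67 px.
One third of the crop height 1330 is 443.33 px.
The top-right point is two-thirds across and one-third down within the crop:
x = 780 + 2 × 1806.67 ≈ 4393; y = 1608 + 1 × 443.33 ≈ 2051.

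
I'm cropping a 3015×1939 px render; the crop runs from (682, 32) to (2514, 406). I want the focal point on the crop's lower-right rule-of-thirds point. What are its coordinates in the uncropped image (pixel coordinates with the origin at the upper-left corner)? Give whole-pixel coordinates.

Crop width = 2514 − 682 = 1832 px; one third is 610.67 px.
Crop height = 406 − 32 = 374 px; one third is 124.67 px.
The lower-right point is two-thirds across and two-thirds down within the crop:
x = 682 + 2 × 610.67 ≈ 1903; y = 32 + 2 × 124.67 ≈ 281.

x = 1903 px, y = 281 px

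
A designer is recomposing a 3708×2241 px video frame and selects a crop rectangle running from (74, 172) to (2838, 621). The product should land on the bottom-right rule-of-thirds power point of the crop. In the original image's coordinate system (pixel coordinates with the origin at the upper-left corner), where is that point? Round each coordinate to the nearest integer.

(1917, 471)

Crop width = 2838 − 74 = 2764 px; one third is 921.33 px.
Crop height = 621 − 172 = 449 px; one third is 149.67 px.
The bottom-right point is two-thirds across and two-thirds down within the crop:
x = 74 + 2 × 921.33 ≈ 1917; y = 172 + 2 × 149.67 ≈ 471.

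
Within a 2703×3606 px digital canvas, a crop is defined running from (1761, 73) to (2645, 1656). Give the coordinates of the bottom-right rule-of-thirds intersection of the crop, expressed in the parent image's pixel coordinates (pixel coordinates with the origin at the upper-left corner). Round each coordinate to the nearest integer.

(2350, 1128)

Crop width = 2645 − 1761 = 884 px; one third is 294.67 px.
Crop height = 1656 − 73 = 1583 px; one third is 527.67 px.
The bottom-right point is two-thirds across and two-thirds down within the crop:
x = 1761 + 2 × 294.67 ≈ 2350; y = 73 + 2 × 527.67 ≈ 1128.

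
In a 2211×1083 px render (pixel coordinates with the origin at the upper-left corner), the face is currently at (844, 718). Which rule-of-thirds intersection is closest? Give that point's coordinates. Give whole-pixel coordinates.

(737, 722)

Third lines: x ∈ {737, 1474}, y ∈ {361, 722}.
844 is closer to x = 737; 718 is closer to y = 722.
So the nearest intersection is the lower-left power point.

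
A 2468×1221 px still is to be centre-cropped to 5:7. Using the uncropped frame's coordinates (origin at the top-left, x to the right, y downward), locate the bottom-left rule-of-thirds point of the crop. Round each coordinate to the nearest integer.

(1089, 814)

2468/1221 > 5/7, so the 5:7 crop keeps the full height 1221 and trims width to 1221 × 5/7 = 872.14 px.
Left offset = (2468 − 872.14)/2 = 797.93 px; top offset = 0.
Bottom-left is one-third across and two-thirds down within the crop:
x = 797.93 + 1 × 872.14/3 ≈ 1089; y = 0.00 + 2 × 1221.00/3 ≈ 814.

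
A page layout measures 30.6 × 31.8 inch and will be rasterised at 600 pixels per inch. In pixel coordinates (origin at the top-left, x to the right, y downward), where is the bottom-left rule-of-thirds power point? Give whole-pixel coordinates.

In pixels the canvas is 30.6 × 600 = 18360 wide and 31.8 × 600 = 19080 tall.
The bottom-left point is one-third across and two-thirds down:
x = 1 × 18360/3 ≈ 6120; y = 2 × 19080/3 ≈ 12720.

(6120, 12720)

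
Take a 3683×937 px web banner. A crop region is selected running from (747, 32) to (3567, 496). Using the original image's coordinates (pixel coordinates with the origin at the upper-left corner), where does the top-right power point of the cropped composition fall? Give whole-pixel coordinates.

x = 2627 px, y = 187 px

Crop width = 3567 − 747 = 2820 px; one third is 940.00 px.
Crop height = 496 − 32 = 464 px; one third is 154.67 px.
The top-right point is two-thirds across and one-third down within the crop:
x = 747 + 2 × 940.00 ≈ 2627; y = 32 + 1 × 154.67 ≈ 187.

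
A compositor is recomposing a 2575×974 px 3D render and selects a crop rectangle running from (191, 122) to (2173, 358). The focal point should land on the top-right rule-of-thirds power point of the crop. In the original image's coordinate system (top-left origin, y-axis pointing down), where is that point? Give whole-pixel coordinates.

(1512, 201)

Crop width = 2173 − 191 = 1982 px; one third is 660.67 px.
Crop height = 358 − 122 = 236 px; one third is 78.67 px.
The top-right point is two-thirds across and one-third down within the crop:
x = 191 + 2 × 660.67 ≈ 1512; y = 122 + 1 × 78.67 ≈ 201.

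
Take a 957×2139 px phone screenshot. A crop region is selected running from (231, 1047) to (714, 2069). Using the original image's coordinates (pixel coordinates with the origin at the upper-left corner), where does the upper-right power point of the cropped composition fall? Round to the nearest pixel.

Crop width = 714 − 231 = 483 px; one third is 161.00 px.
Crop height = 2069 − 1047 = 1022 px; one third is 340.67 px.
The upper-right point is two-thirds across and one-third down within the crop:
x = 231 + 2 × 161.00 ≈ 553; y = 1047 + 1 × 340.67 ≈ 1388.

x = 553 px, y = 1388 px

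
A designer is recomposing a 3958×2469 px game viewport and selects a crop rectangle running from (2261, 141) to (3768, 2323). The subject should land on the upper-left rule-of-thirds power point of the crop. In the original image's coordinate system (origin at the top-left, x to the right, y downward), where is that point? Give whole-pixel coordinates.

x = 2763 px, y = 868 px

Crop width = 3768 − 2261 = 1507 px; one third is 502.33 px.
Crop height = 2323 − 141 = 2182 px; one third is 727.33 px.
The upper-left point is one-third across and one-third down within the crop:
x = 2261 + 1 × 502.33 ≈ 2763; y = 141 + 1 × 727.33 ≈ 868.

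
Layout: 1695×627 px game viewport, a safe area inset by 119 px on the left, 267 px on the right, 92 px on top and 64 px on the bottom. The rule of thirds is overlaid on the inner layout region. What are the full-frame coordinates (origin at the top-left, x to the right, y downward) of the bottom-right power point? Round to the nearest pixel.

Content width = 1695 − 119 − 267 = 1309 px; content height = 627 − 92 − 64 = 471 px.
Bottom-right is two-thirds across and two-thirds down within the inner layout region.
x = 119 + 2 × 1309/3 = 119 + 872.67 ≈ 992
y = 92 + 2 × 471/3 = 92 + 314.00 ≈ 406

(992, 406)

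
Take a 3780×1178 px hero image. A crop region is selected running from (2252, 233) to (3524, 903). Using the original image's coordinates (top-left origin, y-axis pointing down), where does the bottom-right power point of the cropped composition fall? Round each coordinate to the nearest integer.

Crop width = 3524 − 2252 = 1272 px; one third is 424.00 px.
Crop height = 903 − 233 = 670 px; one third is 223.33 px.
The bottom-right point is two-thirds across and two-thirds down within the crop:
x = 2252 + 2 × 424.00 ≈ 3100; y = 233 + 2 × 223.33 ≈ 680.

x = 3100 px, y = 680 px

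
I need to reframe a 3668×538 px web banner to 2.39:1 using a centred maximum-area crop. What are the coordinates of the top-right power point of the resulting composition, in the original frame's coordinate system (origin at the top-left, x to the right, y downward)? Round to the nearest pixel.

3668/538 > 2.39/1, so the 2.39:1 crop keeps the full height 538 and trims width to 538 × 2.39/1 = 1285.82 px.
Left offset = (3668 − 1285.82)/2 = 1191.09 px; top offset = 0.
Top-right is two-thirds across and one-third down within the crop:
x = 1191.09 + 2 × 1285.82/3 ≈ 2048; y = 0.00 + 1 × 538.00/3 ≈ 179.

(2048, 179)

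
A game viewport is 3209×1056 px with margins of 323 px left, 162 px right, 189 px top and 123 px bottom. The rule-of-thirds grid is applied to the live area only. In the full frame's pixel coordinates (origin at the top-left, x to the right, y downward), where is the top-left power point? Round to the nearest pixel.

Content width = 3209 − 323 − 162 = 2724 px; content height = 1056 − 189 − 123 = 744 px.
Top-left is one-third across and one-third down within the live area.
x = 323 + 1 × 2724/3 = 323 + 908.00 ≈ 1231
y = 189 + 1 × 744/3 = 189 + 248.00 ≈ 437

x = 1231 px, y = 437 px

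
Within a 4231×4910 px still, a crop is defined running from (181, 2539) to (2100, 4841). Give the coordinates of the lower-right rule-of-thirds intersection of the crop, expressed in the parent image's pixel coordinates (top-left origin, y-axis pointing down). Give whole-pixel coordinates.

Crop width = 2100 − 181 = 1919 px; one third is 639.67 px.
Crop height = 4841 − 2539 = 2302 px; one third is 767.33 px.
The lower-right point is two-thirds across and two-thirds down within the crop:
x = 181 + 2 × 639.67 ≈ 1460; y = 2539 + 2 × 767.33 ≈ 4074.

x = 1460 px, y = 4074 px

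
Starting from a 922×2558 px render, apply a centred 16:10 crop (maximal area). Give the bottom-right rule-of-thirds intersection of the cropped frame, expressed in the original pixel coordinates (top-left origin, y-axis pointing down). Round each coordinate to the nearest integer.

(615, 1375)

922/2558 < 16/10, so the 16:10 crop keeps the full width 922 and trims height to 922 × 10/16 = 576.25 px.
Top offset = (2558 − 576.25)/2 = 990.88 px; left offset = 0.
Bottom-right is two-thirds across and two-thirds down within the crop:
x = 0.00 + 2 × 922.00/3 ≈ 615; y = 990.88 + 2 × 576.25/3 ≈ 1375.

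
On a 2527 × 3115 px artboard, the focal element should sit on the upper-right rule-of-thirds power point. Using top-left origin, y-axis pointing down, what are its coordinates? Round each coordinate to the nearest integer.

x = 1685 px, y = 1038 px

The upper-right point sits two-thirds of the way across and one-third of the way down.
x = 2 × 2527/3 ≈ 1685; y = 1 × 3115/3 ≈ 1038.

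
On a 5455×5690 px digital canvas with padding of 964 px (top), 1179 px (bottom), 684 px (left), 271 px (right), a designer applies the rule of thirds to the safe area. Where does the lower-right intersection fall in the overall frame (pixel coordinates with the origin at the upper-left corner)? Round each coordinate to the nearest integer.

Content width = 5455 − 684 − 271 = 4500 px; content height = 5690 − 964 − 1179 = 3547 px.
Lower-right is two-thirds across and two-thirds down within the safe area.
x = 684 + 2 × 4500/3 = 684 + 3000.00 ≈ 3684
y = 964 + 2 × 3547/3 = 964 + 2364.67 ≈ 3329

x = 3684 px, y = 3329 px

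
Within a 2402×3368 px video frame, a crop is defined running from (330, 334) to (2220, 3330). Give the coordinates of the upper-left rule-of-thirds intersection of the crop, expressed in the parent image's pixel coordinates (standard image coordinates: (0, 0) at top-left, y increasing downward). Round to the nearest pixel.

(960, 1333)

Crop width = 2220 − 330 = 1890 px; one third is 630.00 px.
Crop height = 3330 − 334 = 2996 px; one third is 998.67 px.
The upper-left point is one-third across and one-third down within the crop:
x = 330 + 1 × 630.00 ≈ 960; y = 334 + 1 × 998.67 ≈ 1333.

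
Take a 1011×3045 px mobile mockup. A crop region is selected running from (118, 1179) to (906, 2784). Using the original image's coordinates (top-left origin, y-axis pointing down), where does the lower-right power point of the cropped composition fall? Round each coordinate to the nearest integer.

x = 643 px, y = 2249 px

Crop width = 906 − 118 = 788 px; one third is 262.67 px.
Crop height = 2784 − 1179 = 1605 px; one third is 535.00 px.
The lower-right point is two-thirds across and two-thirds down within the crop:
x = 118 + 2 × 262.67 ≈ 643; y = 1179 + 2 × 535.00 ≈ 2249.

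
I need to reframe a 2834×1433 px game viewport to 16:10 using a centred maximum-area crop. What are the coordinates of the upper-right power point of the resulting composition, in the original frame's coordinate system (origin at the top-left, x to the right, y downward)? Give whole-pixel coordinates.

x = 1799 px, y = 478 px

2834/1433 > 16/10, so the 16:10 crop keeps the full height 1433 and trims width to 1433 × 16/10 = 2292.80 px.
Left offset = (2834 − 2292.80)/2 = 270.60 px; top offset = 0.
Upper-right is two-thirds across and one-third down within the crop:
x = 270.60 + 2 × 2292.80/3 ≈ 1799; y = 0.00 + 1 × 1433.00/3 ≈ 478.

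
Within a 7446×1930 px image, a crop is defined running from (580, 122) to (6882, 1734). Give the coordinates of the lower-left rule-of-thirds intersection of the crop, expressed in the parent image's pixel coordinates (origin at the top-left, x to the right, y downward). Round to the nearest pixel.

Crop width = 6882 − 580 = 6302 px; one third is 2100.67 px.
Crop height = 1734 − 122 = 1612 px; one third is 537.33 px.
The lower-left point is one-third across and two-thirds down within the crop:
x = 580 + 1 × 2100.67 ≈ 2681; y = 122 + 2 × 537.33 ≈ 1197.

x = 2681 px, y = 1197 px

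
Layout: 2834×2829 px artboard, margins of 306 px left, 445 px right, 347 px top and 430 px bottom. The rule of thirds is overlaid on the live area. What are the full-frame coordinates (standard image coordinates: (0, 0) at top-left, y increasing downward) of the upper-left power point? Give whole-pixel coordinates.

x = 1000 px, y = 1031 px

Content width = 2834 − 306 − 445 = 2083 px; content height = 2829 − 347 − 430 = 2052 px.
Upper-left is one-third across and one-third down within the live area.
x = 306 + 1 × 2083/3 = 306 + 694.33 ≈ 1000
y = 347 + 1 × 2052/3 = 347 + 684.00 ≈ 1031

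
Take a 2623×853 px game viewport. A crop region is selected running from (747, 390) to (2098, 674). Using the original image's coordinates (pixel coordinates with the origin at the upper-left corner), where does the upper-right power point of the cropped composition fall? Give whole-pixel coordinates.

(1648, 485)

Crop width = 2098 − 747 = 1351 px; one third is 450.33 px.
Crop height = 674 − 390 = 284 px; one third is 94.67 px.
The upper-right point is two-thirds across and one-third down within the crop:
x = 747 + 2 × 450.33 ≈ 1648; y = 390 + 1 × 94.67 ≈ 485.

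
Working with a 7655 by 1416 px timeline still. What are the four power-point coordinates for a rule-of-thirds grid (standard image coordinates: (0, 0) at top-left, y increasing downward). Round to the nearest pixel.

(2552, 472), (5103, 472), (2552, 944), (5103, 944)

One third of 7655 is 2551.67; one third of 1416 is 472.
Vertical third lines at x = 2552 and x = 5103; horizontal third lines at y = 472 and y = 944.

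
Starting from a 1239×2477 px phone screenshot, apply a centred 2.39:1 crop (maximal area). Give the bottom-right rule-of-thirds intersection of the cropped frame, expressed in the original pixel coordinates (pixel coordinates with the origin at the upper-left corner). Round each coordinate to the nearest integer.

1239/2477 < 2.39/1, so the 2.39:1 crop keeps the full width 1239 and trims height to 1239 × 1/2.39 = 518.41 px.
Top offset = (2477 − 518.41)/2 = 979.29 px; left offset = 0.
Bottom-right is two-thirds across and two-thirds down within the crop:
x = 0.00 + 2 × 1239.00/3 ≈ 826; y = 979.29 + 2 × 518.41/3 ≈ 1325.

x = 826 px, y = 1325 px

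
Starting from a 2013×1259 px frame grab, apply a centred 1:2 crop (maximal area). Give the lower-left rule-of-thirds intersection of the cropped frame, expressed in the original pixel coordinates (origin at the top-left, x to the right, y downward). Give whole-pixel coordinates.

2013/1259 > 1/2, so the 1:2 crop keeps the full height 1259 and trims width to 1259 × 1/2 = 629.50 px.
Left offset = (2013 − 629.50)/2 = 691.75 px; top offset = 0.
Lower-left is one-third across and two-thirds down within the crop:
x = 691.75 + 1 × 629.50/3 ≈ 902; y = 0.00 + 2 × 1259.00/3 ≈ 839.

(902, 839)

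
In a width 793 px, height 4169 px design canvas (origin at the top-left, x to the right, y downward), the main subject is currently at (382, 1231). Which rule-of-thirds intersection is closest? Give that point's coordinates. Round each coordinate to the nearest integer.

x = 264 px, y = 1390 px

Third lines: x ∈ {264, 529}, y ∈ {1390, 2779}.
382 is closer to x = 264; 1231 is closer to y = 1390.
So the nearest intersection is the upper-left power point.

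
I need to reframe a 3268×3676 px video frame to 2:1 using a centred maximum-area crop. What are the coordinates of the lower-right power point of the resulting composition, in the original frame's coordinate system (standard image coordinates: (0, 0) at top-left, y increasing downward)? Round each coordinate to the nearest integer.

3268/3676 < 2/1, so the 2:1 crop keeps the full width 3268 and trims height to 3268 × 1/2 = 1634.00 px.
Top offset = (3676 − 1634.00)/2 = 1021.00 px; left offset = 0.
Lower-right is two-thirds across and two-thirds down within the crop:
x = 0.00 + 2 × 3268.00/3 ≈ 2179; y = 1021.00 + 2 × 1634.00/3 ≈ 2110.

x = 2179 px, y = 2110 px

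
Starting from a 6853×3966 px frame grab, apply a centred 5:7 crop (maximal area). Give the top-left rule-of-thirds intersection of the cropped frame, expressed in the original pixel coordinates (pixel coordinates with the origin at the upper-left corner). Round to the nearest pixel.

6853/3966 > 5/7, so the 5:7 crop keeps the full height 3966 and trims width to 3966 × 5/7 = 2832.86 px.
Left offset = (6853 − 2832.86)/2 = 2010.07 px; top offset = 0.
Top-left is one-third across and one-third down within the crop:
x = 2010.07 + 1 × 2832.86/3 ≈ 2954; y = 0.00 + 1 × 3966.00/3 ≈ 1322.

(2954, 1322)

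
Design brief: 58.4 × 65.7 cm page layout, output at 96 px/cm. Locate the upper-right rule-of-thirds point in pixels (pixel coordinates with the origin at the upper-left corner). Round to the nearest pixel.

(3738, 2102)

In pixels the canvas is 58.4 × 96 = 5606.4 wide and 65.7 × 96 = 6307.2 tall.
The upper-right point is two-thirds across and one-third down:
x = 2 × 5606.4/3 ≈ 3738; y = 1 × 6307.2/3 ≈ 2102.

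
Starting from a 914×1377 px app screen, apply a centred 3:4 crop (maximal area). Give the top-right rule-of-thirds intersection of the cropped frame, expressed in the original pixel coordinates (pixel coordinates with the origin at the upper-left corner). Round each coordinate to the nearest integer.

(609, 485)

914/1377 < 3/4, so the 3:4 crop keeps the full width 914 and trims height to 914 × 4/3 = 1218.67 px.
Top offset = (1377 − 1218.67)/2 = 79.17 px; left offset = 0.
Top-right is two-thirds across and one-third down within the crop:
x = 0.00 + 2 × 914.00/3 ≈ 609; y = 79.17 + 1 × 1218.67/3 ≈ 485.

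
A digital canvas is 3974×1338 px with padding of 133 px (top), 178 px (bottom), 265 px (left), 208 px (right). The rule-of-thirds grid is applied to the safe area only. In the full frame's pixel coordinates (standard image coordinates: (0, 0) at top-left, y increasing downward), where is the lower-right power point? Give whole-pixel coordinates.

x = 2599 px, y = 818 px

Content width = 3974 − 265 − 208 = 3501 px; content height = 1338 − 133 − 178 = 1027 px.
Lower-right is two-thirds across and two-thirds down within the safe area.
x = 265 + 2 × 3501/3 = 265 + 2334.00 ≈ 2599
y = 133 + 2 × 1027/3 = 133 + 684.67 ≈ 818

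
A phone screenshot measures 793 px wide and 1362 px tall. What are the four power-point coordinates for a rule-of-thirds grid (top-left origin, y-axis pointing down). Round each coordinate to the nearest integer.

(264, 454), (529, 454), (264, 908), (529, 908)

One third of 793 is 264.33; one third of 1362 is 454.
Vertical third lines at x = 264 and x = 529; horizontal third lines at y = 454 and y = 908.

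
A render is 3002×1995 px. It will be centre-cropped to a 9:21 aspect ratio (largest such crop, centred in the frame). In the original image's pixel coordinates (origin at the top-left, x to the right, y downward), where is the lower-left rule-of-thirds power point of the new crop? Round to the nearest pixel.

(1359, 1330)

3002/1995 > 9/21, so the 9:21 crop keeps the full height 1995 and trims width to 1995 × 9/21 = 855.00 px.
Left offset = (3002 − 855.00)/2 = 1073.50 px; top offset = 0.
Lower-left is one-third across and two-thirds down within the crop:
x = 1073.50 + 1 × 855.00/3 ≈ 1359; y = 0.00 + 2 × 1995.00/3 ≈ 1330.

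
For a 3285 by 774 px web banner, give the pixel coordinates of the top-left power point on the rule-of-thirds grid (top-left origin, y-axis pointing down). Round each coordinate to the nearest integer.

The top-left point sits one-third of the way across and one-third of the way down.
x = 1 × 3285/3 ≈ 1095; y = 1 × 774/3 ≈ 258.

(1095, 258)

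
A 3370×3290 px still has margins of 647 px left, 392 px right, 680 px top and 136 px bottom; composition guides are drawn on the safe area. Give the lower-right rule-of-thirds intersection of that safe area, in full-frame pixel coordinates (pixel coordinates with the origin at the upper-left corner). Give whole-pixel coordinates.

(2201, 2329)

Content width = 3370 − 647 − 392 = 2331 px; content height = 3290 − 680 − 136 = 2474 px.
Lower-right is two-thirds across and two-thirds down within the safe area.
x = 647 + 2 × 2331/3 = 647 + 1554.00 ≈ 2201
y = 680 + 2 × 2474/3 = 680 + 1649.33 ≈ 2329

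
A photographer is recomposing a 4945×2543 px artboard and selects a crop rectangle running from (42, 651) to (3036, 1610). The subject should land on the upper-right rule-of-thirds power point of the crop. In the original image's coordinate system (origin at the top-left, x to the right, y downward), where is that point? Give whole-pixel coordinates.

Crop width = 3036 − 42 = 2994 px; one third is 998.00 px.
Crop height = 1610 − 651 = 959 px; one third is 319.67 px.
The upper-right point is two-thirds across and one-third down within the crop:
x = 42 + 2 × 998.00 ≈ 2038; y = 651 + 1 × 319.67 ≈ 971.

(2038, 971)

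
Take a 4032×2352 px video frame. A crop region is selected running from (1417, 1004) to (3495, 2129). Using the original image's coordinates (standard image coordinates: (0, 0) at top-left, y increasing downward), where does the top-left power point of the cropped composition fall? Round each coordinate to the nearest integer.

x = 2110 px, y = 1379 px

Crop width = 3495 − 1417 = 2078 px; one third is 692.67 px.
Crop height = 2129 − 1004 = 1125 px; one third is 375.00 px.
The top-left point is one-third across and one-third down within the crop:
x = 1417 + 1 × 692.67 ≈ 2110; y = 1004 + 1 × 375.00 ≈ 1379.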